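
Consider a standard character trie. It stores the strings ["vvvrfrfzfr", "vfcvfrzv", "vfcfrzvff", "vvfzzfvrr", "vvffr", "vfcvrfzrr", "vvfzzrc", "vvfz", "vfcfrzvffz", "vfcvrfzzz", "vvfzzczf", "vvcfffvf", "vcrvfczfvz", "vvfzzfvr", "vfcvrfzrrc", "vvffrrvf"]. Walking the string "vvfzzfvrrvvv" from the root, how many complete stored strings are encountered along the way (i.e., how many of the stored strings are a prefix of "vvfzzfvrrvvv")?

3

Traverse "vvfzzfvrrvvv" character by character; count nodes along the way that are marked as word ends.
Prefixes of the query that are stored words: "vvfz", "vvfzzfvr", "vvfzzfvrr"
Count: 3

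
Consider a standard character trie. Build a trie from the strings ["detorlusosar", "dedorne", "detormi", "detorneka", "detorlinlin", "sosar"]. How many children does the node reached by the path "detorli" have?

Walk "detorli" from the root, arriving at one node.
Characters that immediately follow "detorli" among the stored strings: {n}.
That node has 1 child edge.

1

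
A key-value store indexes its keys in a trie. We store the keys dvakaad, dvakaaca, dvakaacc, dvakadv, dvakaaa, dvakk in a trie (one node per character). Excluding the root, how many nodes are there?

14

Trie structure (* marks end of a word):
(root)
└─ d
   └─ v
      └─ a
         └─ k
            ├─ a
            │  ├─ a
            │  │  ├─ a *
            │  │  ├─ c
            │  │  │  ├─ a *
            │  │  │  └─ c *
            │  │  └─ d *
            │  └─ d
            │     └─ v *
            └─ k *
Counting every labelled node above: 14.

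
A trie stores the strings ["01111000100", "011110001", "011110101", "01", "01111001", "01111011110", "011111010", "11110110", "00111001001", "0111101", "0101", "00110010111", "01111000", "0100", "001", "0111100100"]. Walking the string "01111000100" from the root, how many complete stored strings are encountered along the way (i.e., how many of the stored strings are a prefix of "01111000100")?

Check each prefix of "01111000100" against the stored set — each match is an end-marker on the path.
Prefixes of the query that are stored words: "01", "01111000", "011110001", "01111000100"
Count: 4

4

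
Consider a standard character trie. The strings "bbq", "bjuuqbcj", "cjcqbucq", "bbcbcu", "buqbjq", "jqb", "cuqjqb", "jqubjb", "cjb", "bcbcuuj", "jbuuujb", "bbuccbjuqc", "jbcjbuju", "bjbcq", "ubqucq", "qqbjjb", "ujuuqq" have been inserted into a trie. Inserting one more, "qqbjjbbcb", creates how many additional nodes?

The longest prefix of "qqbjjbbcb" already in the trie is "qqbjjb" (length 6).
New nodes needed: |"qqbjjbbcb"| − 6 = 9 − 6 = 3.

3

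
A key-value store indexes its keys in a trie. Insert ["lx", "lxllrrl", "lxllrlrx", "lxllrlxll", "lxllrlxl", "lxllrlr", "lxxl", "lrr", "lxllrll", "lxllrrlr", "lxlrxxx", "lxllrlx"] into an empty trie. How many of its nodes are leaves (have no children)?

7

Leaves are exactly the stored words that no other stored word extends.
Those words: "lrr", "lxllrll", "lxllrlrx", "lxllrlxll", "lxllrrlr", "lxlrxxx", "lxxl"
Leaf count: 7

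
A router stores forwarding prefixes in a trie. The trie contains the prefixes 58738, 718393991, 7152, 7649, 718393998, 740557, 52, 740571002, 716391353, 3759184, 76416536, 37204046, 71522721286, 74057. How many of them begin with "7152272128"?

Walk to "7152272128"; the words in its subtree are exactly those with that prefix.
Matches: "71522721286"
Count: 1

1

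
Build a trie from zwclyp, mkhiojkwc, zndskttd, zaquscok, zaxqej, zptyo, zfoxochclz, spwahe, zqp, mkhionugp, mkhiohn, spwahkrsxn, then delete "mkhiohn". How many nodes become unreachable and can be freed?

2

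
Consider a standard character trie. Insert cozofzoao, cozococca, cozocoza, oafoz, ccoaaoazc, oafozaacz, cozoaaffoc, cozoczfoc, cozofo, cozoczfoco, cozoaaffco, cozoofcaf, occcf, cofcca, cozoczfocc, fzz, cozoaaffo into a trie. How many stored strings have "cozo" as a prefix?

Filter for entries beginning with "cozo":
Matches: "cozoaaffco", "cozoaaffo", "cozoaaffoc", "cozococca", "cozocoza", "cozoczfoc", "cozoczfocc", "cozoczfoco", "cozofo", "cozofzoao", "cozoofcaf"
Count: 11

11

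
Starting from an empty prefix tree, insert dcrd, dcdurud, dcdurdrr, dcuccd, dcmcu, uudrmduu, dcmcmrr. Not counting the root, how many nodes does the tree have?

30

For each word, the new-node count is its length minus the longest prefix already in the trie:
  "dcrd" → 4 new (d, c, r, d)
  "dcdurud" → prefix "dc" already present; 5 new (d, u, r, u, d)
  "dcdurdrr" → prefix "dcdur" already present; 3 new (d, r, r)
  "dcuccd" → prefix "dc" already present; 4 new (u, c, c, d)
  "dcmcu" → prefix "dc" already present; 3 new (m, c, u)
  "uudrmduu" → 8 new (u, u, d, r, m, d, u, u)
  "dcmcmrr" → prefix "dcmc" already present; 3 new (m, r, r)
Total nodes = 4 + 5 + 3 + 4 + 3 + 8 + 3 = 30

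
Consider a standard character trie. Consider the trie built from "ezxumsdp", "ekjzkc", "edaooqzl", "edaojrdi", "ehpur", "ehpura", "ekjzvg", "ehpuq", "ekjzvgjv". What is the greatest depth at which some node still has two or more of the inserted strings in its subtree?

6

Equivalently: take the maximum, over all pairs, of their longest common prefix length.
"ekjzvg" and "ekjzvgjv" agree on "ekjzvg" (6 characters) before diverging; nothing deeper is shared.
Longest shared-prefix length: 6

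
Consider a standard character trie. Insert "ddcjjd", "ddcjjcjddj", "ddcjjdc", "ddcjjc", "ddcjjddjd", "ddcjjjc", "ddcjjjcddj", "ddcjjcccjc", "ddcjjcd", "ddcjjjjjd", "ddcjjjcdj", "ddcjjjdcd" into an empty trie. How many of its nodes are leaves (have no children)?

9

A leaf is a node with no children — equivalently, the end of a word that is not a proper prefix of any other stored word.
Those words: "ddcjjcccjc", "ddcjjcd", "ddcjjcjddj", "ddcjjdc", "ddcjjddjd", "ddcjjjcddj", "ddcjjjcdj", "ddcjjjdcd", "ddcjjjjjd"
Leaf count: 9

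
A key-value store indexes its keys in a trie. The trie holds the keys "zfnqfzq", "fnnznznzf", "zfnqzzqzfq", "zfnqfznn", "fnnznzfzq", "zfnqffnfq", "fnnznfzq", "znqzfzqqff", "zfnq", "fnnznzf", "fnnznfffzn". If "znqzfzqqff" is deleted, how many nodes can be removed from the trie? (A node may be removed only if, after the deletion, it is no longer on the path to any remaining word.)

After clearing the end-marker at "znqzfzqqff", prune upward until reaching a node still needed by another word.
The suffix "nqzfzqqff" (9 nodes) is used only by "znqzfzqqff"; the node for "z" still has the child "f", so pruning stops there.
Nodes removed: 9

9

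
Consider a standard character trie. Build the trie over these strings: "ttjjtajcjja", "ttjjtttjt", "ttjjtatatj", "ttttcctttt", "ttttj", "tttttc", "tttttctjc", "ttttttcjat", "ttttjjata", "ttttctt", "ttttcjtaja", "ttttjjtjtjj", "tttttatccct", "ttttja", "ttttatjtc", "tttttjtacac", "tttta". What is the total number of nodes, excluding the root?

72

For each word, the new-node count is its length minus the longest prefix already in the trie:
  "ttjjtajcjja" → 11 new (t, t, j, j, t, a, j, c, j, j, a)
  "ttjjtttjt" → prefix "ttjjt" already present; 4 new (t, t, j, t)
  "ttjjtatatj" → prefix "ttjjta" already present; 4 new (t, a, t, j)
  "ttttcctttt" → prefix "tt" already present; 8 new (t, t, c, c, t, t, t, t)
  "ttttj" → prefix "tttt" already present; 1 new (j)
  "tttttc" → prefix "tttt" already present; 2 new (t, c)
  "tttttctjc" → prefix "tttttc" already present; 3 new (t, j, c)
  "ttttttcjat" → prefix "ttttt" already present; 5 new (t, c, j, a, t)
  "ttttjjata" → prefix "ttttj" already present; 4 new (j, a, t, a)
  "ttttctt" → prefix "ttttc" already present; 2 new (t, t)
  "ttttcjtaja" → prefix "ttttc" already present; 5 new (j, t, a, j, a)
  "ttttjjtjtjj" → prefix "ttttjj" already present; 5 new (t, j, t, j, j)
  "tttttatccct" → prefix "ttttt" already present; 6 new (a, t, c, c, c, t)
  "ttttja" → prefix "ttttj" already present; 1 new (a)
  "ttttatjtc" → prefix "tttt" already present; 5 new (a, t, j, t, c)
  "tttttjtacac" → prefix "ttttt" already present; 6 new (j, t, a, c, a, c)
  "tttta" → prefix "tttta" already present; 0 new (none)
Total nodes = 11 + 4 + 4 + 8 + 1 + 2 + 3 + 5 + 4 + 2 + 5 + 5 + 6 + 1 + 5 + 6 + 0 = 72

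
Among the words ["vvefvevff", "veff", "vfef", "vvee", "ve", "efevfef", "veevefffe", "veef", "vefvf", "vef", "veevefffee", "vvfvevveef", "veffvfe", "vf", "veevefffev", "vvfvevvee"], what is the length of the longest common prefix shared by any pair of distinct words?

Look for the deepest trie node that still has at least two words in its subtree.
e.g. "veevefffe" and "veevefffee" share the prefix "veevefffe" of length 9; no pair shares a longer one.
Longest shared-prefix length: 9

9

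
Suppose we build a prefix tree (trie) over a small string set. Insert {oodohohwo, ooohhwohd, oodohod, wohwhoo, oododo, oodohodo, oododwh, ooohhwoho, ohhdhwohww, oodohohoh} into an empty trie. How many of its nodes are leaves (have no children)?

Leaves are exactly the stored words that no other stored word extends.
Those words: "ohhdhwohww", "oododo", "oododwh", "oodohodo", "oodohohoh", "oodohohwo", "ooohhwohd", "ooohhwoho", "wohwhoo"
Leaf count: 9

9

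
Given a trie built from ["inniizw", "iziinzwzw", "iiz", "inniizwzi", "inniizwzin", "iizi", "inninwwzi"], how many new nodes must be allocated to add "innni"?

2

The longest prefix of "innni" already in the trie is "inn" (length 3).
Each of the 2 remaining characters creates one node.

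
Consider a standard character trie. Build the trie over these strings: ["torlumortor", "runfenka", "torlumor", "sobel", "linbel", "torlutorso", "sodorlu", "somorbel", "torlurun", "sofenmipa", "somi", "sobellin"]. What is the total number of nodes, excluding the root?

60

For each word, the new-node count is its length minus the longest prefix already in the trie:
  "torlumortor" → 11 new (t, o, r, l, u, m, o, r, t, o, r)
  "runfenka" → 8 new (r, u, n, f, e, n, k, a)
  "torlumor" → prefix "torlumor" already present; 0 new (none)
  "sobel" → 5 new (s, o, b, e, l)
  "linbel" → 6 new (l, i, n, b, e, l)
  "torlutorso" → prefix "torlu" already present; 5 new (t, o, r, s, o)
  "sodorlu" → prefix "so" already present; 5 new (d, o, r, l, u)
  "somorbel" → prefix "so" already present; 6 new (m, o, r, b, e, l)
  "torlurun" → prefix "torlu" already present; 3 new (r, u, n)
  "sofenmipa" → prefix "so" already present; 7 new (f, e, n, m, i, p, a)
  "somi" → prefix "som" already present; 1 new (i)
  "sobellin" → prefix "sobel" already present; 3 new (l, i, n)
Total nodes = 11 + 8 + 0 + 5 + 6 + 5 + 5 + 6 + 3 + 7 + 1 + 3 = 60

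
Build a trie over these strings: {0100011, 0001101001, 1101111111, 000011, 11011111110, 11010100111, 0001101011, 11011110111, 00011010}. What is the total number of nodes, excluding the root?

43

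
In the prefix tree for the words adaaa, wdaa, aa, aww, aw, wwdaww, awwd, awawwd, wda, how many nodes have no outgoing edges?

6

Leaves are exactly the stored words that no other stored word extends.
Those words: "aa", "adaaa", "awawwd", "awwd", "wdaa", "wwdaww"
Leaf count: 6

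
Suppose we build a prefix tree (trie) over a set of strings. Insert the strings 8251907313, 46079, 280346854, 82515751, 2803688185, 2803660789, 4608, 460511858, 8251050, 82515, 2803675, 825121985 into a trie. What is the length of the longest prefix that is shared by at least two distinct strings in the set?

5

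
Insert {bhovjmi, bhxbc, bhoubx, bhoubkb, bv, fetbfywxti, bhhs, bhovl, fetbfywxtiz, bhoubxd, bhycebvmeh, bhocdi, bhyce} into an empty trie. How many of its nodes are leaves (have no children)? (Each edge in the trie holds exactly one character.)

A leaf is a node with no children — equivalently, the end of a word that is not a proper prefix of any other stored word.
Those words: "bhhs", "bhocdi", "bhoubkb", "bhoubxd", "bhovjmi", "bhovl", "bhxbc", "bhycebvmeh", "bv", "fetbfywxtiz"
Leaf count: 10

10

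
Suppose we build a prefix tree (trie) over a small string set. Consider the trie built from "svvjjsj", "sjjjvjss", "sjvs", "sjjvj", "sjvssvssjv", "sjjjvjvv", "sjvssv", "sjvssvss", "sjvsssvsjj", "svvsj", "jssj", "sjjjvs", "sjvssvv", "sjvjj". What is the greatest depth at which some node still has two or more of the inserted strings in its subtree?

8

The deepest shared node is where two words last agree before diverging.
"sjvssvss" and "sjvssvssjv" agree on "sjvssvss" (8 characters) before diverging; nothing deeper is shared.
Longest shared-prefix length: 8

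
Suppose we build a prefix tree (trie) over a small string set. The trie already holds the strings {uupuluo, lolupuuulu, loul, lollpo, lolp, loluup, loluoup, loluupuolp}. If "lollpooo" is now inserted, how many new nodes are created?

"lollpo" is already a path in the trie; the remaining "oo" must be added.
So 8 − 6 = 2 new nodes.

2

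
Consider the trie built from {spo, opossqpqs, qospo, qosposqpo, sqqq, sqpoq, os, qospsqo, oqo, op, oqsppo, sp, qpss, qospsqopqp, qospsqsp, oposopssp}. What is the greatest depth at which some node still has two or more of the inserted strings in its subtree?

7

Look for the deepest trie node that still has at least two words in its subtree.
"qospsqo" and "qospsqopqp" agree on "qospsqo" (7 characters) before diverging; nothing deeper is shared.
Longest shared-prefix length: 7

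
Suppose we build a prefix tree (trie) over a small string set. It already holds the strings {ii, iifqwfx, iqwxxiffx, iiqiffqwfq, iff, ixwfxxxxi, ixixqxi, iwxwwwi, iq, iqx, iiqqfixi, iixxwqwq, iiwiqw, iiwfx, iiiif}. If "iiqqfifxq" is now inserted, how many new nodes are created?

3

"iiqqfi" is already a path in the trie; the remaining "fxq" must be added.
Each of the 3 remaining characters creates one node.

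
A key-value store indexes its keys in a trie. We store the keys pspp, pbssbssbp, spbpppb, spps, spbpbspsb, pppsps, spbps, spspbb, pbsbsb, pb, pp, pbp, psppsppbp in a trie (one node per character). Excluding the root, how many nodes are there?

45

Insert word by word; a character creates a node only if that edge doesn't already exist:
  "pspp" → 4 new (p, s, p, p)
  "pbssbssbp" → prefix "p" already present; 8 new (b, s, s, b, s, s, b, p)
  "spbpppb" → 7 new (s, p, b, p, p, p, b)
  "spps" → prefix "sp" already present; 2 new (p, s)
  "spbpbspsb" → prefix "spbp" already present; 5 new (b, s, p, s, b)
  "pppsps" → prefix "p" already present; 5 new (p, p, s, p, s)
  "spbps" → prefix "spbp" already present; 1 new (s)
  "spspbb" → prefix "sp" already present; 4 new (s, p, b, b)
  "pbsbsb" → prefix "pbs" already present; 3 new (b, s, b)
  "pb" → prefix "pb" already present; 0 new (none)
  "pp" → prefix "pp" already present; 0 new (none)
  "pbp" → prefix "pb" already present; 1 new (p)
  "psppsppbp" → prefix "pspp" already present; 5 new (s, p, p, b, p)
Total nodes = 4 + 8 + 7 + 2 + 5 + 5 + 1 + 4 + 3 + 0 + 0 + 1 + 5 = 45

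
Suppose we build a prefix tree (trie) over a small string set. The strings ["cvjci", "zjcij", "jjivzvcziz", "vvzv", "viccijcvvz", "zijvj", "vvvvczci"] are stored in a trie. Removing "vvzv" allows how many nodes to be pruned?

2

A node on "vvzv"'s path can go only if nothing else ends at it or branches off below it.
The suffix "zv" (2 nodes) is used only by "vvzv"; the node for "vv" still has the child "v", so pruning stops there.
Nodes removed: 2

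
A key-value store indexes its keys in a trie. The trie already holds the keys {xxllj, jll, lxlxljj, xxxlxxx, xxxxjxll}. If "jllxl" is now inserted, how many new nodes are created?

The longest prefix of "jllxl" already in the trie is "jll" (length 3).
New nodes needed: |"jllxl"| − 3 = 5 − 3 = 2.

2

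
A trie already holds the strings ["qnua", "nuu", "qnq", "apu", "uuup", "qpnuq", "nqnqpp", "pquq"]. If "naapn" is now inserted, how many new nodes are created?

"n" is already a path in the trie; the remaining "aapn" must be added.
So 5 − 1 = 4 new nodes.

4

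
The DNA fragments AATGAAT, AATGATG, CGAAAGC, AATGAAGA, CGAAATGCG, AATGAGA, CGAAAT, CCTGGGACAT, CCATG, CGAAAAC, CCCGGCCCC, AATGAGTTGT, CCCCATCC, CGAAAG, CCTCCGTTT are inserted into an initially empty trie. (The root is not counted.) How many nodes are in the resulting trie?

Trace insertions, counting only characters that open a new branch:
  "AATGAAT" → 7 new (A, A, T, G, A, A, T)
  "AATGATG" → prefix "AATGA" already present; 2 new (T, G)
  "CGAAAGC" → 7 new (C, G, A, A, A, G, C)
  "AATGAAGA" → prefix "AATGAA" already present; 2 new (G, A)
  "CGAAATGCG" → prefix "CGAAA" already present; 4 new (T, G, C, G)
  "AATGAGA" → prefix "AATGA" already present; 2 new (G, A)
  "CGAAAT" → prefix "CGAAAT" already present; 0 new (none)
  "CCTGGGACAT" → prefix "C" already present; 9 new (C, T, G, G, G, A, C, A, T)
  "CCATG" → prefix "CC" already present; 3 new (A, T, G)
  "CGAAAAC" → prefix "CGAAA" already present; 2 new (A, C)
  "CCCGGCCCC" → prefix "CC" already present; 7 new (C, G, G, C, C, C, C)
  "AATGAGTTGT" → prefix "AATGAG" already present; 4 new (T, T, G, T)
  "CCCCATCC" → prefix "CCC" already present; 5 new (C, A, T, C, C)
  "CGAAAG" → prefix "CGAAAG" already present; 0 new (none)
  "CCTCCGTTT" → prefix "CCT" already present; 6 new (C, C, G, T, T, T)
Total nodes = 7 + 2 + 7 + 2 + 4 + 2 + 0 + 9 + 3 + 2 + 7 + 4 + 5 + 0 + 6 = 60

60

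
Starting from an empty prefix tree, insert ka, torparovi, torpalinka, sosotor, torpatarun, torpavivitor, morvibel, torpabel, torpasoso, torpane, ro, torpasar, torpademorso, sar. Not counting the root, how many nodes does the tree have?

Insert word by word; a character creates a node only if that edge doesn't already exist:
  "ka" → 2 new (k, a)
  "torparovi" → 9 new (t, o, r, p, a, r, o, v, i)
  "torpalinka" → prefix "torpa" already present; 5 new (l, i, n, k, a)
  "sosotor" → 7 new (s, o, s, o, t, o, r)
  "torpatarun" → prefix "torpa" already present; 5 new (t, a, r, u, n)
  "torpavivitor" → prefix "torpa" already present; 7 new (v, i, v, i, t, o, r)
  "morvibel" → 8 new (m, o, r, v, i, b, e, l)
  "torpabel" → prefix "torpa" already present; 3 new (b, e, l)
  "torpasoso" → prefix "torpa" already present; 4 new (s, o, s, o)
  "torpane" → prefix "torpa" already present; 2 new (n, e)
  "ro" → 2 new (r, o)
  "torpasar" → prefix "torpas" already present; 2 new (a, r)
  "torpademorso" → prefix "torpa" already present; 7 new (d, e, m, o, r, s, o)
  "sar" → prefix "s" already present; 2 new (a, r)
Total nodes = 2 + 9 + 5 + 7 + 5 + 7 + 8 + 3 + 4 + 2 + 2 + 2 + 7 + 2 = 65

65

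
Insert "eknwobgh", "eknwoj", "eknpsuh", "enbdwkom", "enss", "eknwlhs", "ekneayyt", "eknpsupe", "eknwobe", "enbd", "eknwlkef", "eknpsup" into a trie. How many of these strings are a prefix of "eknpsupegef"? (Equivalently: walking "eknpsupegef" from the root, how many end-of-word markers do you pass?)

2

Check each prefix of "eknpsupegef" against the stored set — each match is an end-marker on the path.
Prefixes of the query that are stored words: "eknpsup", "eknpsupe"
Count: 2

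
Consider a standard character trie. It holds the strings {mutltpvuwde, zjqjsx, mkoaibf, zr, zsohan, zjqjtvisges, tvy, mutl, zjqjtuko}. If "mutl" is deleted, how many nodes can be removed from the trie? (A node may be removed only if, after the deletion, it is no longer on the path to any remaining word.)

0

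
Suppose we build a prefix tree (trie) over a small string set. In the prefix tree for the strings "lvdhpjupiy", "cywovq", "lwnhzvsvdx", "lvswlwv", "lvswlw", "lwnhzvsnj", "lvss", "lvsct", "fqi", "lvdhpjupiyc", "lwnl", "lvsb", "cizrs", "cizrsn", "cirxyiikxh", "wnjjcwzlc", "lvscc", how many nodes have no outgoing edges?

14

Leaves are exactly the stored words that no other stored word extends.
Those words: "cirxyiikxh", "cizrsn", "cywovq", "fqi", "lvdhpjupiyc", "lvsb", "lvscc", "lvsct", "lvss", "lvswlwv", "lwnhzvsnj", "lwnhzvsvdx", "lwnl", "wnjjcwzlc"
Leaf count: 14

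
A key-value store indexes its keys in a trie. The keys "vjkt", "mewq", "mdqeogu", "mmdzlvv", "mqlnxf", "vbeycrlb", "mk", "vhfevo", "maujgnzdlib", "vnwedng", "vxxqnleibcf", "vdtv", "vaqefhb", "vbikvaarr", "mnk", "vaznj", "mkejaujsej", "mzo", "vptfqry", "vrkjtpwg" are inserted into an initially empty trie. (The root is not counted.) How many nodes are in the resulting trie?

For each word, the new-node count is its length minus the longest prefix already in the trie:
  "vjkt" → 4 new (v, j, k, t)
  "mewq" → 4 new (m, e, w, q)
  "mdqeogu" → prefix "m" already present; 6 new (d, q, e, o, g, u)
  "mmdzlvv" → prefix "m" already present; 6 new (m, d, z, l, v, v)
  "mqlnxf" → prefix "m" already present; 5 new (q, l, n, x, f)
  "vbeycrlb" → prefix "v" already present; 7 new (b, e, y, c, r, l, b)
  "mk" → prefix "m" already present; 1 new (k)
  "vhfevo" → prefix "v" already present; 5 new (h, f, e, v, o)
  "maujgnzdlib" → prefix "m" already present; 10 new (a, u, j, g, n, z, d, l, i, b)
  "vnwedng" → prefix "v" already present; 6 new (n, w, e, d, n, g)
  "vxxqnleibcf" → prefix "v" already present; 10 new (x, x, q, n, l, e, i, b, c, f)
  "vdtv" → prefix "v" already present; 3 new (d, t, v)
  "vaqefhb" → prefix "v" already present; 6 new (a, q, e, f, h, b)
  "vbikvaarr" → prefix "vb" already present; 7 new (i, k, v, a, a, r, r)
  "mnk" → prefix "m" already present; 2 new (n, k)
  "vaznj" → prefix "va" already present; 3 new (z, n, j)
  "mkejaujsej" → prefix "mk" already present; 8 new (e, j, a, u, j, s, e, j)
  "mzo" → prefix "m" already present; 2 new (z, o)
  "vptfqry" → prefix "v" already present; 6 new (p, t, f, q, r, y)
  "vrkjtpwg" → prefix "v" already present; 7 new (r, k, j, t, p, w, g)
Total nodes = 4 + 4 + 6 + 6 + 5 + 7 + 1 + 5 + 10 + 6 + 10 + 3 + 6 + 7 + 2 + 3 + 8 + 2 + 6 + 7 = 108

108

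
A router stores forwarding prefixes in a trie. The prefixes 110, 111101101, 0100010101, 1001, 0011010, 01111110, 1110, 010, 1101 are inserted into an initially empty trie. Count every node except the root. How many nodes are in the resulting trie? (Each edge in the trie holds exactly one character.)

37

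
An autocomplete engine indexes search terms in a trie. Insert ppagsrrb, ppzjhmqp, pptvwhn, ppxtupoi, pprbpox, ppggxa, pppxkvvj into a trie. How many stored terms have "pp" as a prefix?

Traverse to the node for "pp", then collect every word in that subtree.
Words under "pp": ppagsrrb, ppggxa, pppxkvvj, pprbpox, pptvwhn, ppxtupoi, ppzjhmqp
Count: 7

7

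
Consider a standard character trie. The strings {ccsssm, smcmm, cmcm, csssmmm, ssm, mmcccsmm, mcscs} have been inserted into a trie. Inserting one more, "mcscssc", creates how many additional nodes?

2

The longest prefix of "mcscssc" already in the trie is "mcscs" (length 5).
New nodes needed: |"mcscssc"| − 5 = 7 − 5 = 2.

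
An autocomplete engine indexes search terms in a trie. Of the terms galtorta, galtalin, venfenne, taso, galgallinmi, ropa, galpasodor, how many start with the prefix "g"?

4

Walk to "g"; the words in its subtree are exactly those with that prefix.
Words under "g": galgallinmi, galpasodor, galtalin, galtorta
Count: 4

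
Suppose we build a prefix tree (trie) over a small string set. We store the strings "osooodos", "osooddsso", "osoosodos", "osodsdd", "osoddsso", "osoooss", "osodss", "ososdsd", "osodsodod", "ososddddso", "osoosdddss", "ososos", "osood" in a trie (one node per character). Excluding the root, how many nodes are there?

49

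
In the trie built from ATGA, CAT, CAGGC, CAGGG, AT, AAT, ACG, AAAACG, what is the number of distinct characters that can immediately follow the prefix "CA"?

Walk "CA" from the root, arriving at one node.
Distinct next characters after "CA": G, T.
That node has 2 child edges.

2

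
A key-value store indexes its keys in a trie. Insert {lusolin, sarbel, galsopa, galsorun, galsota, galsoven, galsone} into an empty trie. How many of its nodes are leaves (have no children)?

Leaves are exactly the stored words that no other stored word extends.
Those words: "galsone", "galsopa", "galsorun", "galsota", "galsoven", "lusolin", "sarbel"
Leaf count: 7

7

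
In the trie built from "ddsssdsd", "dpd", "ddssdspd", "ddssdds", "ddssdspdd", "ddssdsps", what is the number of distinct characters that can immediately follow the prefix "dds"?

1

Follow the path "dds" to its node, then look at its outgoing edges.
Characters that immediately follow "dds" among the stored strings: {s}.
That node has 1 child edge.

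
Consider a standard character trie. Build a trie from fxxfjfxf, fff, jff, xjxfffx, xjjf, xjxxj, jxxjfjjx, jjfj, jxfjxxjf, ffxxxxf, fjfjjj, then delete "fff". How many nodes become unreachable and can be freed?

Walk "fff" from the leaf back toward the root, removing each node that no remaining word uses.
The suffix "f" (1 node) is used only by "fff"; the node for "ff" still has the child "x", so pruning stops there.
Nodes removed: 1

1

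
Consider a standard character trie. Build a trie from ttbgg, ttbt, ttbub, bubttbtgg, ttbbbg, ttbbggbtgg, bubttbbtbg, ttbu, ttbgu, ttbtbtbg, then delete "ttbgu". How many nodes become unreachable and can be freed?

A node on "ttbgu"'s path can go only if nothing else ends at it or branches off below it.
The suffix "u" (1 node) is used only by "ttbgu"; the node for "ttbg" still has the child "g", so pruning stops there.
Nodes removed: 1

1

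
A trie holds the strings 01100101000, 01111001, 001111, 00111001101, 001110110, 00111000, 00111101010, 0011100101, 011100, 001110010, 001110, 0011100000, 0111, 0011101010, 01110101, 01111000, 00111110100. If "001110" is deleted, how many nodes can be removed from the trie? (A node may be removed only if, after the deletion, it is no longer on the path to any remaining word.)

0

A node on "001110"'s path can go only if nothing else ends at it or branches off below it.
Every node on "001110" is still needed (e.g. by "00111001101"), so nothing is freed.
Nodes removed: 0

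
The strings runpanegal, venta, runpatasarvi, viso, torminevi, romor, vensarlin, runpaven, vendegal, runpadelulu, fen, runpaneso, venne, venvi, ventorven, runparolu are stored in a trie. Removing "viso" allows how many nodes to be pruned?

3

After clearing the end-marker at "viso", prune upward until reaching a node still needed by another word.
The suffix "iso" (3 nodes) is used only by "viso"; the node for "v" still has the child "e", so pruning stops there.
Nodes removed: 3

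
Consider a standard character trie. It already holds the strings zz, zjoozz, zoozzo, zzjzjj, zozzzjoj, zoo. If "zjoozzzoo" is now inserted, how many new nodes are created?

The longest prefix of "zjoozzzoo" already in the trie is "zjoozz" (length 6).
Each of the 3 remaining characters creates one node.

3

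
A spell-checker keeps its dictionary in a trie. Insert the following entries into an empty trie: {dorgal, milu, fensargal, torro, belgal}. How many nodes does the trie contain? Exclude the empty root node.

Trie structure (* marks end of a word):
(root)
├─ b
│  └─ e
│     └─ l
│        └─ g
│           └─ a
│              └─ l *
├─ d
│  └─ o
│     └─ r
│        └─ g
│           └─ a
│              └─ l *
├─ f
│  └─ e
│     └─ n
│        └─ s
│           └─ a
│              └─ r
│                 └─ g
│                    └─ a
│                       └─ l *
├─ m
│  └─ i
│     └─ l
│        └─ u *
└─ t
   └─ o
      └─ r
         └─ r
            └─ o *
Counting every labelled node above: 30.

30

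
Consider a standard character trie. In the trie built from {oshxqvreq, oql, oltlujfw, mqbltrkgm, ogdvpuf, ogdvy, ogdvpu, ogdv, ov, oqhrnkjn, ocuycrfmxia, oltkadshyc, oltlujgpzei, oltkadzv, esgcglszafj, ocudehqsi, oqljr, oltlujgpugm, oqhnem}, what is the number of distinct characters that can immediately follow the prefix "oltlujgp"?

Follow the path "oltlujgp" to its node, then look at its outgoing edges.
Distinct next characters after "oltlujgp": u, z.
That node has 2 child edges.

2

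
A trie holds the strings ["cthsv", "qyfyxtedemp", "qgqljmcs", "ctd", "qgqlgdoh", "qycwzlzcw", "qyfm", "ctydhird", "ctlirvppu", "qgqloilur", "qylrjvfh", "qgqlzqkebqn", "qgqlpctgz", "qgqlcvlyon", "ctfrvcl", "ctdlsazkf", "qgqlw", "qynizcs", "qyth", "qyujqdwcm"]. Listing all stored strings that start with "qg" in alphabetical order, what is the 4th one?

Filter for "qg…" and sort: "qgqlcvlyon", "qgqlgdoh", "qgqljmcs", "qgqloilur", "qgqlpctgz", "qgqlw", "qgqlzqkebqn"
Position 4: qgqloilur

qgqloilur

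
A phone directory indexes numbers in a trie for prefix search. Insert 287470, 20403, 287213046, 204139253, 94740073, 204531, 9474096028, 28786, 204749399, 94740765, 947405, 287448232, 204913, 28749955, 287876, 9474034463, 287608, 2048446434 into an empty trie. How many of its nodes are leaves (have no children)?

Leaves are exactly the stored words that no other stored word extends.
Those words: "20403", "204139253", "204531", "204749399", "2048446434", "204913", "287213046", "287448232", "287470", "28749955", "287608", "28786", "287876", "94740073", "9474034463", "947405", "94740765", "9474096028"
Leaf count: 18

18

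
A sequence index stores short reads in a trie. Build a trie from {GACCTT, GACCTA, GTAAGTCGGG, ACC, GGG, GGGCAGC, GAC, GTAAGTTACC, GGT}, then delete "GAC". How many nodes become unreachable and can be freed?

After clearing the end-marker at "GAC", prune upward until reaching a node still needed by another word.
Every node on "GAC" is still needed (e.g. by "GACCTT"), so nothing is freed.
Nodes removed: 0

0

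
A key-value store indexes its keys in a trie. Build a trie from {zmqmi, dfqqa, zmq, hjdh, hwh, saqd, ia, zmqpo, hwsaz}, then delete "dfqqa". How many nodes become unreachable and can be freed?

A node on "dfqqa"'s path can go only if nothing else ends at it or branches off below it.
No other word shares any prefix with "dfqqa", so all 5 of its nodes go.
Nodes removed: 5

5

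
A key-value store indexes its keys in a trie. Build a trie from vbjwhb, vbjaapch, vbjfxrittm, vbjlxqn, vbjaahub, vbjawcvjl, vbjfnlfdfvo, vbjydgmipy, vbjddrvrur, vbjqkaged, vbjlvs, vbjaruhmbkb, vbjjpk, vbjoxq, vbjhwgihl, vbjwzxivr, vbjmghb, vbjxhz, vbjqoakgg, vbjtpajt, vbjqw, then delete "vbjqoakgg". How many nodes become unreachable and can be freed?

After clearing the end-marker at "vbjqoakgg", prune upward until reaching a node still needed by another word.
The suffix "oakgg" (5 nodes) is used only by "vbjqoakgg"; the node for "vbjq" still has the child "k", so pruning stops there.
Nodes removed: 5

5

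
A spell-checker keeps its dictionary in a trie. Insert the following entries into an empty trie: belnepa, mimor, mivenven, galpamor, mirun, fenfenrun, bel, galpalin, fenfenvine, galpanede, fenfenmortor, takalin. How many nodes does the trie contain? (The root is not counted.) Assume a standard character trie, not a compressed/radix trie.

62

Count nodes per top-level branch (shared prefixes stored once):
  'b'-branch (bel, belnepa): 7 nodes
  'f'-branch (fenfenmortor, fenfenrun, fenfenvine): 19 nodes
  'g'-branch (galpalin, galpamor, galpanede): 15 nodes
  'm'-branch (mimor, mirun, mivenven): 14 nodes
  't'-branch (takalin): 7 nodes
Sum: 62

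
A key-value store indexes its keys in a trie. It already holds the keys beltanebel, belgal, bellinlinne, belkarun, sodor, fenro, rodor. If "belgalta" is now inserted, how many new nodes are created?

Walking "belgalta" from the root, the first 6 characters ("belgal") follow existing edges; "t" is the first miss.
So 8 − 6 = 2 new nodes.

2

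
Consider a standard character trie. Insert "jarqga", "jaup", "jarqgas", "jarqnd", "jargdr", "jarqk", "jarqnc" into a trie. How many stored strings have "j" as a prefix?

Filter for entries beginning with "j":
Matches: "jargdr", "jarqga", "jarqgas", "jarqk", "jarqnc", "jarqnd", "jaup"
Count: 7

7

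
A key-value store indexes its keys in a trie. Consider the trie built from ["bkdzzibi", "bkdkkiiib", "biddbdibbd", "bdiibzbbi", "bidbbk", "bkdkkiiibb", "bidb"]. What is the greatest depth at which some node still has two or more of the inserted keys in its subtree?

Equivalently: take the maximum, over all pairs, of their longest common prefix length.
"bkdkkiiib" and "bkdkkiiibb" agree on "bkdkkiiib" (9 characters) before diverging; nothing deeper is shared.
Longest shared-prefix length: 9

9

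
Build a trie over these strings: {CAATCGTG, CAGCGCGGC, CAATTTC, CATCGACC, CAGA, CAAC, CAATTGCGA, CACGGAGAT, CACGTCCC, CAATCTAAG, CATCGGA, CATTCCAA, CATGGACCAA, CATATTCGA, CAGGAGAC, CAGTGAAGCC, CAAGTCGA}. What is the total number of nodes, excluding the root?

Trace insertions, counting only characters that open a new branch:
  "CAATCGTG" → 8 new (C, A, A, T, C, G, T, G)
  "CAGCGCGGC" → prefix "CA" already present; 7 new (G, C, G, C, G, G, C)
  "CAATTTC" → prefix "CAAT" already present; 3 new (T, T, C)
  "CATCGACC" → prefix "CA" already present; 6 new (T, C, G, A, C, C)
  "CAGA" → prefix "CAG" already present; 1 new (A)
  "CAAC" → prefix "CAA" already present; 1 new (C)
  "CAATTGCGA" → prefix "CAATT" already present; 4 new (G, C, G, A)
  "CACGGAGAT" → prefix "CA" already present; 7 new (C, G, G, A, G, A, T)
  "CACGTCCC" → prefix "CACG" already present; 4 new (T, C, C, C)
  "CAATCTAAG" → prefix "CAATC" already present; 4 new (T, A, A, G)
  "CATCGGA" → prefix "CATCG" already present; 2 new (G, A)
  "CATTCCAA" → prefix "CAT" already present; 5 new (T, C, C, A, A)
  "CATGGACCAA" → prefix "CAT" already present; 7 new (G, G, A, C, C, A, A)
  "CATATTCGA" → prefix "CAT" already present; 6 new (A, T, T, C, G, A)
  "CAGGAGAC" → prefix "CAG" already present; 5 new (G, A, G, A, C)
  "CAGTGAAGCC" → prefix "CAG" already present; 7 new (T, G, A, A, G, C, C)
  "CAAGTCGA" → prefix "CAA" already present; 5 new (G, T, C, G, A)
Total nodes = 8 + 7 + 3 + 6 + 1 + 1 + 4 + 7 + 4 + 4 + 2 + 5 + 7 + 6 + 5 + 7 + 5 = 82

82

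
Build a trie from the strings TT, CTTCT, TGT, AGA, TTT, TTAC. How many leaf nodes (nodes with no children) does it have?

Leaves are exactly the stored words that no other stored word extends.
Those words: "AGA", "CTTCT", "TGT", "TTAC", "TTT"
Leaf count: 5

5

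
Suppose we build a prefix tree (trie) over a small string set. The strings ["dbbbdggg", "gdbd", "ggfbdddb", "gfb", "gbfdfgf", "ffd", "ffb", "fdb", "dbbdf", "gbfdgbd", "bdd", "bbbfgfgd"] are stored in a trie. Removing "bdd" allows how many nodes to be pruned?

A node on "bdd"'s path can go only if nothing else ends at it or branches off below it.
The suffix "dd" (2 nodes) is used only by "bdd"; the node for "b" still has the child "b", so pruning stops there.
Nodes removed: 2

2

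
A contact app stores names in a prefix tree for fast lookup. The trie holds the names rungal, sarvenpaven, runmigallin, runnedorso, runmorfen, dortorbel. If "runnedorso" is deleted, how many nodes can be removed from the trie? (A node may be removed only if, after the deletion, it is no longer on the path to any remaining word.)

Walk "runnedorso" from the leaf back toward the root, removing each node that no remaining word uses.
The suffix "nedorso" (7 nodes) is used only by "runnedorso"; the node for "run" still has the child "g", so pruning stops there.
Nodes removed: 7

7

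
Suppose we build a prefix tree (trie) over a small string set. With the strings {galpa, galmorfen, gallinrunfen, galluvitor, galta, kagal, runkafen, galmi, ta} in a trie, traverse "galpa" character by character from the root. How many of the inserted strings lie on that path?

Check each prefix of "galpa" against the stored set — each match is an end-marker on the path.
Prefixes of the query that are stored words: "galpa"
Count: 1

1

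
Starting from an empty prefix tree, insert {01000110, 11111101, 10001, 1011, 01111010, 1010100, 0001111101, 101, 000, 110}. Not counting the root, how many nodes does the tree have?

Count nodes per top-level branch (shared prefixes stored once):
  '0'-branch (000, 0001111101, 01000110, 01111010): 23 nodes
  '1'-branch (10001, 101, 1010100, 1011, 110, 11111101): 19 nodes
Sum: 42

42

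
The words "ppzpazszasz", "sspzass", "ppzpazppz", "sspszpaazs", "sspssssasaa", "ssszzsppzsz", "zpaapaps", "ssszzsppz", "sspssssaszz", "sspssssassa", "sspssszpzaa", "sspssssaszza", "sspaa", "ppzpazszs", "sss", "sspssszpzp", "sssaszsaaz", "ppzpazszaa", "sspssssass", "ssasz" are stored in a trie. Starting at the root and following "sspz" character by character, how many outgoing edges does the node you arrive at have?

1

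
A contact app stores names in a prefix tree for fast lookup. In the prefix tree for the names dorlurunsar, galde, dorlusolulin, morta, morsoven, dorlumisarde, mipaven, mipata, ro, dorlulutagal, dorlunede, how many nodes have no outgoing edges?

11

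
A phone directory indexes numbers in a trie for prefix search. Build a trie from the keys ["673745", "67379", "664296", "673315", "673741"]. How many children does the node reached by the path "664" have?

Walk "664" from the root, arriving at one node.
Characters that immediately follow "664" among the stored strings: {2}.
That node has 1 child edge.

1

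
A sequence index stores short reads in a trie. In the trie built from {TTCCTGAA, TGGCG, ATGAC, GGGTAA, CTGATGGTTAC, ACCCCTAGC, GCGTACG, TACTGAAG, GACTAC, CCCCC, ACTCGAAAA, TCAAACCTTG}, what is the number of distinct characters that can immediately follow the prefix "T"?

4

Walk "T" from the root, arriving at one node.
Characters that immediately follow "T" among the stored strings: {A, C, G, T}.
That node has 4 child edges.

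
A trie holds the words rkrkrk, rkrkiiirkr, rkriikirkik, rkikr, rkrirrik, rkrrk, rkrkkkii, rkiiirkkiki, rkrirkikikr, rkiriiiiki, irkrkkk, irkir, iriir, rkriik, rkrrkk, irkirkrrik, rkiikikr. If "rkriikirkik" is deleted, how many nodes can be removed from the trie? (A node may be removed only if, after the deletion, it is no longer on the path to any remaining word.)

After clearing the end-marker at "rkriikirkik", prune upward until reaching a node still needed by another word.
The suffix "irkik" (5 nodes) is used only by "rkriikirkik"; "rkriik" is itself a stored word, so pruning stops there.
Nodes removed: 5

5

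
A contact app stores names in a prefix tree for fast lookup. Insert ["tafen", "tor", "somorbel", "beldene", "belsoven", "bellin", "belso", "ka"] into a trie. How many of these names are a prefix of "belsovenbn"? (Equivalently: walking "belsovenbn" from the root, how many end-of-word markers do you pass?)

2

Check each prefix of "belsovenbn" against the stored set — each match is an end-marker on the path.
Prefixes of the query that are stored words: "belso", "belsoven"
Count: 2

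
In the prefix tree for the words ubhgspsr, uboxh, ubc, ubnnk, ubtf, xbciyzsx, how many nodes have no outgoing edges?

6

A leaf is a node with no children — equivalently, the end of a word that is not a proper prefix of any other stored word.
Those words: "ubc", "ubhgspsr", "ubnnk", "uboxh", "ubtf", "xbciyzsx"
Leaf count: 6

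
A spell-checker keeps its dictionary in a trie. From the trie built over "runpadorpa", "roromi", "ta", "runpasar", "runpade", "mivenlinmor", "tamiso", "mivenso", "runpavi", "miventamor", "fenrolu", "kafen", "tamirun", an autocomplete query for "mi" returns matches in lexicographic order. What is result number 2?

mivenso

DFS of the "mi" subtree visits, in order: "mivenlinmor", "mivenso", "miventamor"
The 2nd is mivenso.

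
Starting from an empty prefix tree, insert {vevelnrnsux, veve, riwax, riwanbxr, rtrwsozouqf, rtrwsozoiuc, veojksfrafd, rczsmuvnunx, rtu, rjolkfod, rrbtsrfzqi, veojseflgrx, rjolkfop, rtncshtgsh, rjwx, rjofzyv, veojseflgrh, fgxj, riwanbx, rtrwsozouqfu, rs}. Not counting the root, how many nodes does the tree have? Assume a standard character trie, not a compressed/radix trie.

98

Trace insertions, counting only characters that open a new branch:
  "vevelnrnsux" → 11 new (v, e, v, e, l, n, r, n, s, u, x)
  "veve" → prefix "veve" already present; 0 new (none)
  "riwax" → 5 new (r, i, w, a, x)
  "riwanbxr" → prefix "riwa" already present; 4 new (n, b, x, r)
  "rtrwsozouqf" → prefix "r" already present; 10 new (t, r, w, s, o, z, o, u, q, f)
  "rtrwsozoiuc" → prefix "rtrwsozo" already present; 3 new (i, u, c)
  "veojksfrafd" → prefix "ve" already present; 9 new (o, j, k, s, f, r, a, f, d)
  "rczsmuvnunx" → prefix "r" already present; 10 new (c, z, s, m, u, v, n, u, n, x)
  "rtu" → prefix "rt" already present; 1 new (u)
  "rjolkfod" → prefix "r" already present; 7 new (j, o, l, k, f, o, d)
  "rrbtsrfzqi" → prefix "r" already present; 9 new (r, b, t, s, r, f, z, q, i)
  "veojseflgrx" → prefix "veoj" already present; 7 new (s, e, f, l, g, r, x)
  "rjolkfop" → prefix "rjolkfo" already present; 1 new (p)
  "rtncshtgsh" → prefix "rt" already present; 8 new (n, c, s, h, t, g, s, h)
  "rjwx" → prefix "rj" already present; 2 new (w, x)
  "rjofzyv" → prefix "rjo" already present; 4 new (f, z, y, v)
  "veojseflgrh" → prefix "veojseflgr" already present; 1 new (h)
  "fgxj" → 4 new (f, g, x, j)
  "riwanbx" → prefix "riwanbx" already present; 0 new (none)
  "rtrwsozouqfu" → prefix "rtrwsozouqf" already present; 1 new (u)
  "rs" → prefix "r" already present; 1 new (s)
Total nodes = 11 + 0 + 5 + 4 + 10 + 3 + 9 + 10 + 1 + 7 + 9 + 7 + 1 + 8 + 2 + 4 + 1 + 4 + 0 + 1 + 1 = 98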